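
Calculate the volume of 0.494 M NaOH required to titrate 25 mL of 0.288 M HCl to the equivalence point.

At equivalence: moles acid = moles base. moles HCl = 0.288 × 25/1000 = 0.0072 mol. V_base = moles / 0.494 × 1000 = 14.6 mL.

V_{base} = 14.6 mL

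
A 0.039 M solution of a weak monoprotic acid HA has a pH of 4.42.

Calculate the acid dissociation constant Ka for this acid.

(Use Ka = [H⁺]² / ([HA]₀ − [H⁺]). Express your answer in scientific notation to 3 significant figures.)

[H⁺] = 10^(−pH) = 10^(−4.42) = 3.802e-05 M. For HA ⇌ H⁺ + A⁻, Ka = [H⁺][A⁻]/[HA] = [H⁺]² / ([HA]₀ − [H⁺]) = (3.802e-05)² / (0.039 − 3.802e-05) = 3.71e-08.

K_a = 3.71e-08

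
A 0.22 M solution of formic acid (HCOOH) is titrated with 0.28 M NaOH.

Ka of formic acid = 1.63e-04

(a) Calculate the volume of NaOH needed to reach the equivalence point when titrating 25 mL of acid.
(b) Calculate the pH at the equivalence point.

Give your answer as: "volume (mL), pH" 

moles acid = 0.22 × 25/1000 = 0.0055 mol; V_base = moles/0.28 × 1000 = 19.6 mL. At equivalence only the conjugate base is present: [A⁻] = 0.0055/0.045 = 1.2320e-01 M. Kb = Kw/Ka = 6.13e-11; [OH⁻] = √(Kb × [A⁻]) = 2.7492e-06; pOH = 5.56; pH = 14 - pOH = 8.44.

V = 19.6 mL, pH = 8.44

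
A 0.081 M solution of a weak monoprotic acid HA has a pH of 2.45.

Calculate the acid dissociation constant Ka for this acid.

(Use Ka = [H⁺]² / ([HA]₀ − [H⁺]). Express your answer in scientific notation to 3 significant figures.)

[H⁺] = 10^(−pH) = 10^(−2.45) = 3.548e-03 M. For HA ⇌ H⁺ + A⁻, Ka = [H⁺][A⁻]/[HA] = [H⁺]² / ([HA]₀ − [H⁺]) = (3.548e-03)² / (0.081 − 3.548e-03) = 1.63e-04.

K_a = 1.63e-04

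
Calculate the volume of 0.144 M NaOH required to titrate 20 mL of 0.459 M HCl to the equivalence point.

At equivalence: moles acid = moles base. moles HCl = 0.459 × 20/1000 = 0.00918 mol. V_base = moles / 0.144 × 1000 = 63.8 mL.

V_{base} = 63.8 mL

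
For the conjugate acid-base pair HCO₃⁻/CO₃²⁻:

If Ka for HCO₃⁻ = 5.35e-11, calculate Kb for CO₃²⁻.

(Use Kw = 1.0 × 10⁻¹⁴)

For a conjugate pair Ka × Kb = Kw, so Kb = Kw/Ka = 1.0 × 10⁻¹⁴ / 5.35e-11 = 1.87e-04.

K_b = 1.87e-04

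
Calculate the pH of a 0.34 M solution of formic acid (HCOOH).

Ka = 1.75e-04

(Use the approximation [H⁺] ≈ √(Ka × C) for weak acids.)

[H⁺] = √(Ka × C) = √(1.75e-04 × 0.34) = 7.7136e-03. pH = -log(7.7136e-03)

pH = 2.11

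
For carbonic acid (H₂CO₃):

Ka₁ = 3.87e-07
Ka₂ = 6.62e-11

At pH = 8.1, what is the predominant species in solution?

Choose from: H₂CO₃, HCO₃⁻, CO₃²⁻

pKa₁ = 6.41, pKa₂ = 10.18. For a polyprotic acid the predominant species crosses at each pKa: below pKa_n the protonated form dominates, above it the deprotonated form does. At pH = 8.1, the predominant species is HCO₃⁻.

HCO₃⁻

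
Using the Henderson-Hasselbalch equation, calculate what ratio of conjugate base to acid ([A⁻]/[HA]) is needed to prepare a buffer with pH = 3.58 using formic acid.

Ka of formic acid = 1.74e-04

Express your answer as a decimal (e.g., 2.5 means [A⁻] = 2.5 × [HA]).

pKa = -log(1.74e-04) = 3.7595. pH = pKa + log([A⁻]/[HA]), so log([A⁻]/[HA]) = pH − pKa = 3.58 − 3.7595 = -0.1795. [A⁻]/[HA] = 10^(-0.1795) = 0.662

[A⁻]/[HA] = 0.662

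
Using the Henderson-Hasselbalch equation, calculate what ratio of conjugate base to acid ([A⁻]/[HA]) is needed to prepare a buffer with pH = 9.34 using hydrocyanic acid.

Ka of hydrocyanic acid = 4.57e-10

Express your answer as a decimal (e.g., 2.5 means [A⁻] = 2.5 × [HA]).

pKa = -log(4.57e-10) = 9.3401. pH = pKa + log([A⁻]/[HA]), so log([A⁻]/[HA]) = pH − pKa = 9.34 − 9.3401 = -0.0001. [A⁻]/[HA] = 10^(-0.0001) = 1.00

[A⁻]/[HA] = 1.00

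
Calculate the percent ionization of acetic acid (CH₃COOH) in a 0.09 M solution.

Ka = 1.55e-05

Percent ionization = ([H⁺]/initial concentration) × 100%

Using Ka equilibrium: x² + Ka×x - Ka×C = 0. Solving: [H⁺] = 1.1734e-03. Percent = (1.1734e-03/0.09) × 100

Percent ionization = 1.3%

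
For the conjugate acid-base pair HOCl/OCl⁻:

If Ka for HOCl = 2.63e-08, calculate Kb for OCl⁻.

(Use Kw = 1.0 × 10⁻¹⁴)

For a conjugate pair Ka × Kb = Kw, so Kb = Kw/Ka = 1.0 × 10⁻¹⁴ / 2.63e-08 = 3.80e-07.

K_b = 3.80e-07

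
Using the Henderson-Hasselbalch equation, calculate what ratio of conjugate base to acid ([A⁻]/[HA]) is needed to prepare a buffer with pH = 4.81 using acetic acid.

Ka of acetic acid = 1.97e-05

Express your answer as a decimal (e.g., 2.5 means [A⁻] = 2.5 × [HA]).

pKa = -log(1.97e-05) = 4.7055. pH = pKa + log([A⁻]/[HA]), so log([A⁻]/[HA]) = pH − pKa = 4.81 − 4.7055 = 0.1045. [A⁻]/[HA] = 10^(0.1045) = 1.27

[A⁻]/[HA] = 1.27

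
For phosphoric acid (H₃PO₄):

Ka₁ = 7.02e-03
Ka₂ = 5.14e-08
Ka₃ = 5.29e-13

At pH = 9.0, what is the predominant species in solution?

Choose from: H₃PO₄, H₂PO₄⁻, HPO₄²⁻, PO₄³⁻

pKa₁ = 2.15, pKa₂ = 7.29, pKa₃ = 12.28. For a polyprotic acid the predominant species crosses at each pKa: below pKa_n the protonated form dominates, above it the deprotonated form does. At pH = 9.0, the predominant species is HPO₄²⁻.

HPO₄²⁻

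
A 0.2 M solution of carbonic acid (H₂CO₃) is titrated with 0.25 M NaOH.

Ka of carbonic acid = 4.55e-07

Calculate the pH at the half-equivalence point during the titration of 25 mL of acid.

At half-equivalence [HA] = [A⁻], so Henderson-Hasselbalch gives pH = pKa = -log(4.55e-07) = 6.34.

pH = pKa = 6.34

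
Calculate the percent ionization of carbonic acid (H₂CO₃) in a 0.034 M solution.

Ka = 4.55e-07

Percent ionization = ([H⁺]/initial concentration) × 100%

Using Ka equilibrium: x² + Ka×x - Ka×C = 0. Solving: [H⁺] = 1.2415e-04. Percent = (1.2415e-04/0.034) × 100

Percent ionization = 0.365%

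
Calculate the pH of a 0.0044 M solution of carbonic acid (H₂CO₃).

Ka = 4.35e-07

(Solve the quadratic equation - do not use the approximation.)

x² + Ka×x - Ka×C = 0. Using quadratic formula: [H⁺] = 4.3532e-05

pH = 4.36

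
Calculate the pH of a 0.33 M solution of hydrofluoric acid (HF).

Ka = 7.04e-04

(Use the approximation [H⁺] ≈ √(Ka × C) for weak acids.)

[H⁺] = √(Ka × C) = √(7.04e-04 × 0.33) = 1.5242e-02. pH = -log(1.5242e-02)

pH = 1.82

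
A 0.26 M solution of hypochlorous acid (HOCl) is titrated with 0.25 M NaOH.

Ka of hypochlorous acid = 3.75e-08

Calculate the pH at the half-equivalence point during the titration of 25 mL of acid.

At half-equivalence [HA] = [A⁻], so Henderson-Hasselbalch gives pH = pKa = -log(3.75e-08) = 7.43.

pH = pKa = 7.43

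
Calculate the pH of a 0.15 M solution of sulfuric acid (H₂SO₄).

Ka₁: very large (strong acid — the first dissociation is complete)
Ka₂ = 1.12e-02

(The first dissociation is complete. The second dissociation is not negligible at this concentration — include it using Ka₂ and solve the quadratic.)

First dissociation is complete: [H⁺]₀ = [HSO₄⁻]₀ = C = 0.15 M. Second dissociation HSO₄⁻ ⇌ H⁺ + SO₄²⁻: let x = [SO₄²⁻]. Ka₂ = (C + x)·x / (C − x) = 1.12e-02 → x² + (C + Ka₂)·x − Ka₂·C = 0 → x² + 0.16120·x − 1.680e-03 = 0. x = (−0.16120 + √(0.16120² + 4 × 1.680e-03)) / 2 = 9.8232e-03 M. [H⁺] = C + x = 0.15 + 9.8232e-03 = 1.5982e-01 M. pH = -log(1.5982e-01) = 0.80.

pH = 0.80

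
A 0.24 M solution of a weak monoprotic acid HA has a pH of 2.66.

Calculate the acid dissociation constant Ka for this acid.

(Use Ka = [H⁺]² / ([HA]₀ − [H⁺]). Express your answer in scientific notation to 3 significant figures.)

[H⁺] = 10^(−pH) = 10^(−2.66) = 2.188e-03 M. For HA ⇌ H⁺ + A⁻, Ka = [H⁺][A⁻]/[HA] = [H⁺]² / ([HA]₀ − [H⁺]) = (2.188e-03)² / (0.24 − 2.188e-03) = 2.01e-05.

K_a = 2.01e-05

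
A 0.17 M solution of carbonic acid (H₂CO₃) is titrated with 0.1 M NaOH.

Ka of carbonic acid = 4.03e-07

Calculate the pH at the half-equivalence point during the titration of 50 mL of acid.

At half-equivalence [HA] = [A⁻], so Henderson-Hasselbalch gives pH = pKa = -log(4.03e-07) = 6.39.

pH = pKa = 6.39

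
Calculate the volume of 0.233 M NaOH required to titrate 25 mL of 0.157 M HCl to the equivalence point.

At equivalence: moles acid = moles base. moles HCl = 0.157 × 25/1000 = 0.003925 mol. V_base = moles / 0.233 × 1000 = 16.8 mL.

V_{base} = 16.8 mL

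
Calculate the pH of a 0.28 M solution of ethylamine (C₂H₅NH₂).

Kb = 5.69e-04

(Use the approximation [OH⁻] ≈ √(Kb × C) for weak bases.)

[OH⁻] = √(Kb × C) = √(5.69e-04 × 0.28) = 1.2622e-02. pOH = 1.90, pH = 14 - pOH

pH = 12.10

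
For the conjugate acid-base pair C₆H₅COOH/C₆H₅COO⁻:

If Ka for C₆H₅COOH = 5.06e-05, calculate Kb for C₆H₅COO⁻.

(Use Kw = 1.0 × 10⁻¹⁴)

For a conjugate pair Ka × Kb = Kw, so Kb = Kw/Ka = 1.0 × 10⁻¹⁴ / 5.06e-05 = 1.98e-10.

K_b = 1.98e-10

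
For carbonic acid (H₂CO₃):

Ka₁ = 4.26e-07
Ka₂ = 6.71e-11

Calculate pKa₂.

pKa₂ = -log(Ka₂) = -log(6.71e-11) = 10.17.

pK_{a2} = 10.17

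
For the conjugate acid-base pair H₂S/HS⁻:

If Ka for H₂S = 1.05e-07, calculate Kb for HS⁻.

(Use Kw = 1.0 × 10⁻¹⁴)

For a conjugate pair Ka × Kb = Kw, so Kb = Kw/Ka = 1.0 × 10⁻¹⁴ / 1.05e-07 = 9.52e-08.

K_b = 9.52e-08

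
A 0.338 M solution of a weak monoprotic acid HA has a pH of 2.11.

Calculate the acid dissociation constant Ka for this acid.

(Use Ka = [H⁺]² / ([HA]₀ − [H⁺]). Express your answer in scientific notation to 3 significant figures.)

[H⁺] = 10^(−pH) = 10^(−2.11) = 7.762e-03 M. For HA ⇌ H⁺ + A⁻, Ka = [H⁺][A⁻]/[HA] = [H⁺]² / ([HA]₀ − [H⁺]) = (7.762e-03)² / (0.338 − 7.762e-03) = 1.82e-04.

K_a = 1.82e-04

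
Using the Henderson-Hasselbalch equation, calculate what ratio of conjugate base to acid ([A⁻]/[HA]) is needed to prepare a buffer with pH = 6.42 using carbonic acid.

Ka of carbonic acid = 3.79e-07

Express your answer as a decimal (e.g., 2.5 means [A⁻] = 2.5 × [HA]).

pKa = -log(3.79e-07) = 6.4214. pH = pKa + log([A⁻]/[HA]), so log([A⁻]/[HA]) = pH − pKa = 6.42 − 6.4214 = -0.0014. [A⁻]/[HA] = 10^(-0.0014) = 0.997

[A⁻]/[HA] = 0.997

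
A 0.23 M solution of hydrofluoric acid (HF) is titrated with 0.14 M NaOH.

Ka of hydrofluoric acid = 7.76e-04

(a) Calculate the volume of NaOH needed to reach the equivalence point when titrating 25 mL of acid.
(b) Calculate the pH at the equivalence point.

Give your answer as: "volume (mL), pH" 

moles acid = 0.23 × 25/1000 = 0.00575 mol; V_base = moles/0.14 × 1000 = 41.1 mL. At equivalence only the conjugate base is present: [A⁻] = 0.00575/0.066 = 8.7027e-02 M. Kb = Kw/Ka = 1.29e-11; [OH⁻] = √(Kb × [A⁻]) = 1.0590e-06; pOH = 5.98; pH = 14 - pOH = 8.02.

V = 41.1 mL, pH = 8.02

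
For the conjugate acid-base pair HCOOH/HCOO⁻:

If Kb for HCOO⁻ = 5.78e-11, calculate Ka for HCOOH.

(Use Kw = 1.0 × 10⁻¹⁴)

For a conjugate pair Ka × Kb = Kw, so Ka = Kw/Kb = 1.0 × 10⁻¹⁴ / 5.78e-11 = 1.73e-04.

K_a = 1.73e-04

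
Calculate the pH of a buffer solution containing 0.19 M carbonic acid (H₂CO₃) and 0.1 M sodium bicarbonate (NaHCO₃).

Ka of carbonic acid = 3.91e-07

pKa = -log(3.91e-07) = 6.41. pH = pKa + log([A⁻]/[HA]) = 6.41 + log(0.1/0.19)

pH = 6.13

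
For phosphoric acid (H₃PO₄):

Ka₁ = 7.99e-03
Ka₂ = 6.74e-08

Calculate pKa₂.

pKa₂ = -log(Ka₂) = -log(6.74e-08) = 7.17.

pK_{a2} = 7.17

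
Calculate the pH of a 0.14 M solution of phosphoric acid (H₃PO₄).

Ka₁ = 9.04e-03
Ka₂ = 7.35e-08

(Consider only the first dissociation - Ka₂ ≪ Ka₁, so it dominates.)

First dissociation dominates. From Ka₁ = [H⁺][HA⁻]/[H₂A], x² + Ka₁·x − Ka₁·C = 0 with C = 0.14 M and Ka₁ = 9.04e-03. Solving: [H⁺] = (−Ka₁ + √(Ka₁² + 4·Ka₁·C)) / 2 = 3.1341e-02 M. pH = -log(3.1341e-02) = 1.50.

pH = 1.50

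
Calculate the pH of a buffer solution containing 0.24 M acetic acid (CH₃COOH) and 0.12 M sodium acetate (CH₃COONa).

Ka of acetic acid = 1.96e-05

pKa = -log(1.96e-05) = 4.71. pH = pKa + log([A⁻]/[HA]) = 4.71 + log(0.12/0.24)

pH = 4.41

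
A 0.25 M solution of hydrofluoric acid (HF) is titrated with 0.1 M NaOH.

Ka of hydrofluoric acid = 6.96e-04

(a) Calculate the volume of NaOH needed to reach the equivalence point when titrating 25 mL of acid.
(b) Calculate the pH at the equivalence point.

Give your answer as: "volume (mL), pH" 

moles acid = 0.25 × 25/1000 = 0.00625 mol; V_base = moles/0.1 × 1000 = 62.5 mL. At equivalence only the conjugate base is present: [A⁻] = 0.00625/0.087 = 7.1429e-02 M. Kb = Kw/Ka = 1.44e-11; [OH⁻] = √(Kb × [A⁻]) = 1.0131e-06; pOH = 5.99; pH = 14 - pOH = 8.01.

V = 62.5 mL, pH = 8.01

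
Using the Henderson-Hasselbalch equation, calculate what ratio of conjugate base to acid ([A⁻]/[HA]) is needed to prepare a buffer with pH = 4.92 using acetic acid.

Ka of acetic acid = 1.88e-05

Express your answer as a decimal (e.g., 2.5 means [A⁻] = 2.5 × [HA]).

pKa = -log(1.88e-05) = 4.7258. pH = pKa + log([A⁻]/[HA]), so log([A⁻]/[HA]) = pH − pKa = 4.92 − 4.7258 = 0.1942. [A⁻]/[HA] = 10^(0.1942) = 1.56

[A⁻]/[HA] = 1.56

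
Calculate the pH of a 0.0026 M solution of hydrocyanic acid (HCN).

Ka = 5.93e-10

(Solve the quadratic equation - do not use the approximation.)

x² + Ka×x - Ka×C = 0. Using quadratic formula: [H⁺] = 1.2414e-06

pH = 5.91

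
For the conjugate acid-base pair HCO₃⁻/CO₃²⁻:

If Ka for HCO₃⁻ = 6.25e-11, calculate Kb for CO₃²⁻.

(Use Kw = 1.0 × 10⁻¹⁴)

For a conjugate pair Ka × Kb = Kw, so Kb = Kw/Ka = 1.0 × 10⁻¹⁴ / 6.25e-11 = 1.60e-04.

K_b = 1.60e-04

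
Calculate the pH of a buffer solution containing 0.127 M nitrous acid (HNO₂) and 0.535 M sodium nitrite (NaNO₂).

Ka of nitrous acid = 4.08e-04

pKa = -log(4.08e-04) = 3.39. pH = pKa + log([A⁻]/[HA]) = 3.39 + log(0.535/0.127)

pH = 4.01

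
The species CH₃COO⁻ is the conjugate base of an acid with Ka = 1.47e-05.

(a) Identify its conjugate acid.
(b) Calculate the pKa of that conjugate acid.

(a) The conjugate acid is formed by adding one H⁺ to CH₃COO⁻, giving CH₃COOH. (b) pKa = -log(Ka) = -log(1.47e-05) = 4.83.

Conjugate acid: CH₃COOH; pK_a = 4.83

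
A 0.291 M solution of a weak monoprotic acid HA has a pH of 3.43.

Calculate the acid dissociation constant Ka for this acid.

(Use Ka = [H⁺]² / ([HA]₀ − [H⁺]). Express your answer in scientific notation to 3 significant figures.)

[H⁺] = 10^(−pH) = 10^(−3.43) = 3.715e-04 M. For HA ⇌ H⁺ + A⁻, Ka = [H⁺][A⁻]/[HA] = [H⁺]² / ([HA]₀ − [H⁺]) = (3.715e-04)² / (0.291 − 3.715e-04) = 4.75e-07.

K_a = 4.75e-07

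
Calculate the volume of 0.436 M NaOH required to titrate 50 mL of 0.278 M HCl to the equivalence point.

At equivalence: moles acid = moles base. moles HCl = 0.278 × 50/1000 = 0.0139 mol. V_base = moles / 0.436 × 1000 = 31.9 mL.

V_{base} = 31.9 mL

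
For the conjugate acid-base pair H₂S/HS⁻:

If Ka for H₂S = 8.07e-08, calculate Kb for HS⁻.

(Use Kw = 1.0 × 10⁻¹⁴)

For a conjugate pair Ka × Kb = Kw, so Kb = Kw/Ka = 1.0 × 10⁻¹⁴ / 8.07e-08 = 1.24e-07.

K_b = 1.24e-07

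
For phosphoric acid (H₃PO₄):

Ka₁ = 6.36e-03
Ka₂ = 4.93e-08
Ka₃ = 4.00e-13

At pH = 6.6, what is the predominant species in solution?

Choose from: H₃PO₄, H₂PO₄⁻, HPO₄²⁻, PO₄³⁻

pKa₁ = 2.20, pKa₂ = 7.31, pKa₃ = 12.40. For a polyprotic acid the predominant species crosses at each pKa: below pKa_n the protonated form dominates, above it the deprotonated form does. At pH = 6.6, the predominant species is H₂PO₄⁻.

H₂PO₄⁻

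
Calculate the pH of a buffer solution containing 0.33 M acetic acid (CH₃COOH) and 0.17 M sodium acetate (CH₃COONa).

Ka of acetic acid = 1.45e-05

pKa = -log(1.45e-05) = 4.84. pH = pKa + log([A⁻]/[HA]) = 4.84 + log(0.17/0.33)

pH = 4.55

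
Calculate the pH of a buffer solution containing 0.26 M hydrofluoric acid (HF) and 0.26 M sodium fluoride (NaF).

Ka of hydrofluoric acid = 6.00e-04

pKa = -log(6.00e-04) = 3.22. pH = pKa + log([A⁻]/[HA]) = 3.22 + log(0.26/0.26)

pH = 3.22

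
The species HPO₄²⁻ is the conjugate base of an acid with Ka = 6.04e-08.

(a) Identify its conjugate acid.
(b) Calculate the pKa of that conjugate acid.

(a) The conjugate acid is formed by adding one H⁺ to HPO₄²⁻, giving H₂PO₄⁻. (b) pKa = -log(Ka) = -log(6.04e-08) = 7.22.

Conjugate acid: H₂PO₄⁻; pK_a = 7.22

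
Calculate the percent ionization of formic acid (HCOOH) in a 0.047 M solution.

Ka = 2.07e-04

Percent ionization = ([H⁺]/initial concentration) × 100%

Using Ka equilibrium: x² + Ka×x - Ka×C = 0. Solving: [H⁺] = 3.0174e-03. Percent = (3.0174e-03/0.047) × 100

Percent ionization = 6.42%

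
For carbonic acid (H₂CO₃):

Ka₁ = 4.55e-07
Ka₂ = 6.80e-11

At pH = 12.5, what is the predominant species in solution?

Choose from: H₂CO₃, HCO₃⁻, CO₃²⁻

pKa₁ = 6.34, pKa₂ = 10.17. For a polyprotic acid the predominant species crosses at each pKa: below pKa_n the protonated form dominates, above it the deprotonated form does. At pH = 12.5, the predominant species is CO₃²⁻.

CO₃²⁻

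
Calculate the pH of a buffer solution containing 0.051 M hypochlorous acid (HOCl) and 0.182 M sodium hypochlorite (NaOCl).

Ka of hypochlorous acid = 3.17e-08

pKa = -log(3.17e-08) = 7.50. pH = pKa + log([A⁻]/[HA]) = 7.50 + log(0.182/0.051)

pH = 8.05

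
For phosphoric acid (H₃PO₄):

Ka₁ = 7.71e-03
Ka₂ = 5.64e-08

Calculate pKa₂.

pKa₂ = -log(Ka₂) = -log(5.64e-08) = 7.25.

pK_{a2} = 7.25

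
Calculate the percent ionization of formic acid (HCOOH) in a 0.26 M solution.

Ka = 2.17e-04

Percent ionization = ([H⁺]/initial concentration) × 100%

Using Ka equilibrium: x² + Ka×x - Ka×C = 0. Solving: [H⁺] = 7.4036e-03. Percent = (7.4036e-03/0.26) × 100

Percent ionization = 2.85%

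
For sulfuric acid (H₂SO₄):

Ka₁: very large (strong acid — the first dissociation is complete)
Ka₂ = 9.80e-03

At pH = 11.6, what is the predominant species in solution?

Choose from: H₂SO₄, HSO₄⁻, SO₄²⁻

The first dissociation is complete, so H₂SO₄ itself is never the predominant species in water; pKa₂ = -log(9.80e-03) = 2.01. For a polyprotic acid the predominant species crosses at each pKa: below pKa_n the protonated form dominates, above it the deprotonated form does. At pH = 11.6, the predominant species is SO₄²⁻.

SO₄²⁻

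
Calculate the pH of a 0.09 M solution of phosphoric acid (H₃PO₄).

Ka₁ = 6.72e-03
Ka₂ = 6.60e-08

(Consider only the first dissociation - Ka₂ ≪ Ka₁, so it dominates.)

First dissociation dominates. From Ka₁ = [H⁺][HA⁻]/[H₂A], x² + Ka₁·x − Ka₁·C = 0 with C = 0.09 M and Ka₁ = 6.72e-03. Solving: [H⁺] = (−Ka₁ + √(Ka₁² + 4·Ka₁·C)) / 2 = 2.1461e-02 M. pH = -log(2.1461e-02) = 1.67.

pH = 1.67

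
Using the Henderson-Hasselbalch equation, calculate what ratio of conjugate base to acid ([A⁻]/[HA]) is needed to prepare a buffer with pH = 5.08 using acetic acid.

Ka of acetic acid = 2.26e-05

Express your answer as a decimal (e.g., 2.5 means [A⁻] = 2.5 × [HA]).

pKa = -log(2.26e-05) = 4.6459. pH = pKa + log([A⁻]/[HA]), so log([A⁻]/[HA]) = pH − pKa = 5.08 − 4.6459 = 0.4341. [A⁻]/[HA] = 10^(0.4341) = 2.72

[A⁻]/[HA] = 2.72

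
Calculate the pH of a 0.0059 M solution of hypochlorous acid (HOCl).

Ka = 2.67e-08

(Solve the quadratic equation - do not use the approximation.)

x² + Ka×x - Ka×C = 0. Using quadratic formula: [H⁺] = 1.2538e-05

pH = 4.90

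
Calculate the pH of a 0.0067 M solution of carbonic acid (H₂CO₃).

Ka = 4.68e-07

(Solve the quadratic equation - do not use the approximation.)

x² + Ka×x - Ka×C = 0. Using quadratic formula: [H⁺] = 5.5763e-05

pH = 4.25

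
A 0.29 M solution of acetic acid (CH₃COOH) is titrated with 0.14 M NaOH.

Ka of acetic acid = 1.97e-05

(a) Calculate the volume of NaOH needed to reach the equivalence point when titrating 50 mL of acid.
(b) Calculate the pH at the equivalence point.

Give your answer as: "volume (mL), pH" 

moles acid = 0.29 × 50/1000 = 0.0145 mol; V_base = moles/0.14 × 1000 = 103.6 mL. At equivalence only the conjugate base is present: [A⁻] = 0.0145/0.154 = 9.4419e-02 M. Kb = Kw/Ka = 5.08e-10; [OH⁻] = √(Kb × [A⁻]) = 6.9230e-06; pOH = 5.16; pH = 14 - pOH = 8.84.

V = 103.6 mL, pH = 8.84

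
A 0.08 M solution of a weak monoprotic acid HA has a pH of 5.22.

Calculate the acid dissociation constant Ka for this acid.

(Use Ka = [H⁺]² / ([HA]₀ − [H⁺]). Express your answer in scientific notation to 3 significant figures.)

[H⁺] = 10^(−pH) = 10^(−5.22) = 6.026e-06 M. For HA ⇌ H⁺ + A⁻, Ka = [H⁺][A⁻]/[HA] = [H⁺]² / ([HA]₀ − [H⁺]) = (6.026e-06)² / (0.08 − 6.026e-06) = 4.54e-10.

K_a = 4.54e-10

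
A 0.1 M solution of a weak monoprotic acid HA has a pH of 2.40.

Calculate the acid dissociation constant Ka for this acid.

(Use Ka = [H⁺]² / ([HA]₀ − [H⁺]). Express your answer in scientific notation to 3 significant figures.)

[H⁺] = 10^(−pH) = 10^(−2.40) = 3.981e-03 M. For HA ⇌ H⁺ + A⁻, Ka = [H⁺][A⁻]/[HA] = [H⁺]² / ([HA]₀ − [H⁺]) = (3.981e-03)² / (0.1 − 3.981e-03) = 1.65e-04.

K_a = 1.65e-04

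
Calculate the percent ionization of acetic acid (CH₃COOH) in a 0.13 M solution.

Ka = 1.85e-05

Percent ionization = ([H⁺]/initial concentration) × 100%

Using Ka equilibrium: x² + Ka×x - Ka×C = 0. Solving: [H⁺] = 1.5416e-03. Percent = (1.5416e-03/0.13) × 100

Percent ionization = 1.19%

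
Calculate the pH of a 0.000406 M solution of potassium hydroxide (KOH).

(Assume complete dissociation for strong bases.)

[OH⁻] = 0.000406 M for strong base. pOH = -log[OH⁻] = 3.39, pH = 14 - pOH

pH = 10.61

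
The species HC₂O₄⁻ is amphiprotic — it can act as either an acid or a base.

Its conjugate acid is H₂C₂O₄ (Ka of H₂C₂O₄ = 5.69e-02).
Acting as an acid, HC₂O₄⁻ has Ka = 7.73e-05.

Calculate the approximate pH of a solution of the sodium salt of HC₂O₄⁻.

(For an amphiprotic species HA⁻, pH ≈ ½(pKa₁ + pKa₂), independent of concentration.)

pKa₁ = -log(5.69e-02) = 1.24; pKa₂ = -log(7.73e-05) = 4.11. For an amphiprotic species, pH ≈ ½(pKa₁ + pKa₂) = ½(1.24 + 4.11) = 2.68.

pH = 2.68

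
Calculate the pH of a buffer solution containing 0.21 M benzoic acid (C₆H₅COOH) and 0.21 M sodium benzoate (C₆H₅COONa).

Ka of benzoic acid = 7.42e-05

pKa = -log(7.42e-05) = 4.13. pH = pKa + log([A⁻]/[HA]) = 4.13 + log(0.21/0.21)

pH = 4.13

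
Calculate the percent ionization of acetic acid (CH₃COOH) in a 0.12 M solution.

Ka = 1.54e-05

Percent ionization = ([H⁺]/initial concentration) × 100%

Using Ka equilibrium: x² + Ka×x - Ka×C = 0. Solving: [H⁺] = 1.3517e-03. Percent = (1.3517e-03/0.12) × 100

Percent ionization = 1.13%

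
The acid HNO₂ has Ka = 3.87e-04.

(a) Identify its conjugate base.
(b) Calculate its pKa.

(a) The conjugate base is formed by removing one H⁺ from HNO₂, giving NO₂⁻. (b) pKa = -log(Ka) = -log(3.87e-04) = 3.41.

Conjugate base: NO₂⁻; pK_a = 3.41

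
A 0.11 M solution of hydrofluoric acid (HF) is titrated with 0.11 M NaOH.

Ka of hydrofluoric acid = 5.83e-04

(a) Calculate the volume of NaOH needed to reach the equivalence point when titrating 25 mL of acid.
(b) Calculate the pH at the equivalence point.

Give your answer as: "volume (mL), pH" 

moles acid = 0.11 × 25/1000 = 0.00275 mol; V_base = moles/0.11 × 1000 = 25.0 mL. At equivalence only the conjugate base is present: [A⁻] = 0.00275/0.050 = 5.5000e-02 M. Kb = Kw/Ka = 1.72e-11; [OH⁻] = √(Kb × [A⁻]) = 9.7129e-07; pOH = 6.01; pH = 14 - pOH = 7.99.

V = 25.0 mL, pH = 7.99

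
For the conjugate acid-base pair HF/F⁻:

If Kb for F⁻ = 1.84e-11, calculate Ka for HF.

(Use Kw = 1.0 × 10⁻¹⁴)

For a conjugate pair Ka × Kb = Kw, so Ka = Kw/Kb = 1.0 × 10⁻¹⁴ / 1.84e-11 = 5.43e-04.

K_a = 5.43e-04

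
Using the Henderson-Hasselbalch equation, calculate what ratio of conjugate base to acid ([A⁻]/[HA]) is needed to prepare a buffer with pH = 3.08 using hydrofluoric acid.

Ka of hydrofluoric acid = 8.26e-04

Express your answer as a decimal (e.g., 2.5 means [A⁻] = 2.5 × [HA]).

pKa = -log(8.26e-04) = 3.0830. pH = pKa + log([A⁻]/[HA]), so log([A⁻]/[HA]) = pH − pKa = 3.08 − 3.0830 = -0.0030. [A⁻]/[HA] = 10^(-0.0030) = 0.993

[A⁻]/[HA] = 0.993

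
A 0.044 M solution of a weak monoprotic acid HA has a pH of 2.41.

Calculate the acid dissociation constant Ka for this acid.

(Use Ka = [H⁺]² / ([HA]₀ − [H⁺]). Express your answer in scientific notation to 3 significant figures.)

[H⁺] = 10^(−pH) = 10^(−2.41) = 3.890e-03 M. For HA ⇌ H⁺ + A⁻, Ka = [H⁺][A⁻]/[HA] = [H⁺]² / ([HA]₀ − [H⁺]) = (3.890e-03)² / (0.044 − 3.890e-03) = 3.77e-04.

K_a = 3.77e-04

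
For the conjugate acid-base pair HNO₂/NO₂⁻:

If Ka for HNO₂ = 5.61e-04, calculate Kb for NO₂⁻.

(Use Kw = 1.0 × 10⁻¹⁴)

For a conjugate pair Ka × Kb = Kw, so Kb = Kw/Ka = 1.0 × 10⁻¹⁴ / 5.61e-04 = 1.78e-11.

K_b = 1.78e-11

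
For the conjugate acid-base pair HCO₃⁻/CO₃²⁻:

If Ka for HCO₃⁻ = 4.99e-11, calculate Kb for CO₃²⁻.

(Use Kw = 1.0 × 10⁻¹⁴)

For a conjugate pair Ka × Kb = Kw, so Kb = Kw/Ka = 1.0 × 10⁻¹⁴ / 4.99e-11 = 2.00e-04.

K_b = 2.00e-04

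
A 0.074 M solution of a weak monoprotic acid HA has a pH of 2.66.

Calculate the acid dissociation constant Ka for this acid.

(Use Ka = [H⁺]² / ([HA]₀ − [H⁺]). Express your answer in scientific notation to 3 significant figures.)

[H⁺] = 10^(−pH) = 10^(−2.66) = 2.188e-03 M. For HA ⇌ H⁺ + A⁻, Ka = [H⁺][A⁻]/[HA] = [H⁺]² / ([HA]₀ − [H⁺]) = (2.188e-03)² / (0.074 − 2.188e-03) = 6.67e-05.

K_a = 6.67e-05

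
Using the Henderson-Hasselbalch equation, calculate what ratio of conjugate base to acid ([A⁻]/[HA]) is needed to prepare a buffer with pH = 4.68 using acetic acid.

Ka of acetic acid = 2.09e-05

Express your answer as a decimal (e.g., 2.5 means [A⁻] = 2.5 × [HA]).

pKa = -log(2.09e-05) = 4.6799. pH = pKa + log([A⁻]/[HA]), so log([A⁻]/[HA]) = pH − pKa = 4.68 − 4.6799 = 0.0001. [A⁻]/[HA] = 10^(0.0001) = 1.00

[A⁻]/[HA] = 1.00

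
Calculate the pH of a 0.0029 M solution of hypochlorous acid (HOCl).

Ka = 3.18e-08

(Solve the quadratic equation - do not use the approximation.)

x² + Ka×x - Ka×C = 0. Using quadratic formula: [H⁺] = 9.5872e-06

pH = 5.02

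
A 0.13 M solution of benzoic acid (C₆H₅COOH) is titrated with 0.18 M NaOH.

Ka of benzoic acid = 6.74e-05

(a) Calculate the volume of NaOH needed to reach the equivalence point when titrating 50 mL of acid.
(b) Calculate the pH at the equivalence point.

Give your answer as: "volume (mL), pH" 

moles acid = 0.13 × 50/1000 = 0.0065 mol; V_base = moles/0.18 × 1000 = 36.1 mL. At equivalence only the conjugate base is present: [A⁻] = 0.0065/0.086 = 7.5484e-02 M. Kb = Kw/Ka = 1.48e-10; [OH⁻] = √(Kb × [A⁻]) = 3.3465e-06; pOH = 5.48; pH = 14 - pOH = 8.52.

V = 36.1 mL, pH = 8.52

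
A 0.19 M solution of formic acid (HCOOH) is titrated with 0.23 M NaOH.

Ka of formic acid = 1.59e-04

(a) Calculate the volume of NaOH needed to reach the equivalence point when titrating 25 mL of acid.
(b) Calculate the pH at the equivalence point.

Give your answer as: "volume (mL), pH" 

moles acid = 0.19 × 25/1000 = 0.00475 mol; V_base = moles/0.23 × 1000 = 20.7 mL. At equivalence only the conjugate base is present: [A⁻] = 0.00475/0.046 = 1.0405e-01 M. Kb = Kw/Ka = 6.29e-11; [OH⁻] = √(Kb × [A⁻]) = 2.5581e-06; pOH = 5.59; pH = 14 - pOH = 8.41.

V = 20.7 mL, pH = 8.41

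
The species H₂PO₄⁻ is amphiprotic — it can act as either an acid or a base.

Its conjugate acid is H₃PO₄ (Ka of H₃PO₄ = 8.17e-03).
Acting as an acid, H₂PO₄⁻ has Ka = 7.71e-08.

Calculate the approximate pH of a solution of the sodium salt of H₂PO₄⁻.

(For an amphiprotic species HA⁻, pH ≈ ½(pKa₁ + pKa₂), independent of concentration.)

pKa₁ = -log(8.17e-03) = 2.09; pKa₂ = -log(7.71e-08) = 7.11. For an amphiprotic species, pH ≈ ½(pKa₁ + pKa₂) = ½(2.09 + 7.11) = 4.60.

pH = 4.60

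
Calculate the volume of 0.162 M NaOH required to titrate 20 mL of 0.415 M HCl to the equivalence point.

At equivalence: moles acid = moles base. moles HCl = 0.415 × 20/1000 = 0.0083 mol. V_base = moles / 0.162 × 1000 = 51.2 mL.

V_{base} = 51.2 mL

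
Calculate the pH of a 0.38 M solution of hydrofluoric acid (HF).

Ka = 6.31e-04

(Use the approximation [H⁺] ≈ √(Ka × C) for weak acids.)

[H⁺] = √(Ka × C) = √(6.31e-04 × 0.38) = 1.5485e-02. pH = -log(1.5485e-02)

pH = 1.81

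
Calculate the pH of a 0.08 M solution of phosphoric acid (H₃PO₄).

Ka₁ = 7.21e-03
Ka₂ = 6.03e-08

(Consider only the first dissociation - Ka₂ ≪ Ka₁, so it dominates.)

First dissociation dominates. From Ka₁ = [H⁺][HA⁻]/[H₂A], x² + Ka₁·x − Ka₁·C = 0 with C = 0.08 M and Ka₁ = 7.21e-03. Solving: [H⁺] = (−Ka₁ + √(Ka₁² + 4·Ka₁·C)) / 2 = 2.0681e-02 M. pH = -log(2.0681e-02) = 1.68.

pH = 1.68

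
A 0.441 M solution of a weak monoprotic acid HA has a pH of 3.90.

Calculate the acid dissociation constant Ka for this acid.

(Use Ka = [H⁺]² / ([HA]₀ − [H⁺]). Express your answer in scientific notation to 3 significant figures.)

[H⁺] = 10^(−pH) = 10^(−3.90) = 1.259e-04 M. For HA ⇌ H⁺ + A⁻, Ka = [H⁺][A⁻]/[HA] = [H⁺]² / ([HA]₀ − [H⁺]) = (1.259e-04)² / (0.441 − 1.259e-04) = 3.59e-08.

K_a = 3.59e-08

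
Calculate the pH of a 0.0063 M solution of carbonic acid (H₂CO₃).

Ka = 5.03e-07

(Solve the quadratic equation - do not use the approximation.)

x² + Ka×x - Ka×C = 0. Using quadratic formula: [H⁺] = 5.6042e-05

pH = 4.25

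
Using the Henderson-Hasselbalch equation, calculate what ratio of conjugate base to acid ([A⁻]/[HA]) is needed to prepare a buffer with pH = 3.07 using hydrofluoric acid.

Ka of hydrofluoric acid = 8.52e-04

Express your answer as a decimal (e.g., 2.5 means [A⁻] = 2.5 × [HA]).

pKa = -log(8.52e-04) = 3.0696. pH = pKa + log([A⁻]/[HA]), so log([A⁻]/[HA]) = pH − pKa = 3.07 − 3.0696 = 0.0004. [A⁻]/[HA] = 10^(0.0004) = 1.00

[A⁻]/[HA] = 1.00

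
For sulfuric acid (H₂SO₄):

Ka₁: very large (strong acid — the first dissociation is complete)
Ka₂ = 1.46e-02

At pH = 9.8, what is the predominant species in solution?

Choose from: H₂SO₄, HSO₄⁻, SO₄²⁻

The first dissociation is complete, so H₂SO₄ itself is never the predominant species in water; pKa₂ = -log(1.46e-02) = 1.84. For a polyprotic acid the predominant species crosses at each pKa: below pKa_n the protonated form dominates, above it the deprotonated form does. At pH = 9.8, the predominant species is SO₄²⁻.

SO₄²⁻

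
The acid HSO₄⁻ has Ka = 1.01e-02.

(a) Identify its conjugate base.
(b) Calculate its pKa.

(a) The conjugate base is formed by removing one H⁺ from HSO₄⁻, giving SO₄²⁻. (b) pKa = -log(Ka) = -log(1.01e-02) = 2.00.

Conjugate base: SO₄²⁻; pK_a = 2.00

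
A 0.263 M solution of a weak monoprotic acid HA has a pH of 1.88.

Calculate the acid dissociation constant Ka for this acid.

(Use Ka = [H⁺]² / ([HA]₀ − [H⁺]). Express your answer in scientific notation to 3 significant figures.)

[H⁺] = 10^(−pH) = 10^(−1.88) = 1.318e-02 M. For HA ⇌ H⁺ + A⁻, Ka = [H⁺][A⁻]/[HA] = [H⁺]² / ([HA]₀ − [H⁺]) = (1.318e-02)² / (0.263 − 1.318e-02) = 6.96e-04.

K_a = 6.96e-04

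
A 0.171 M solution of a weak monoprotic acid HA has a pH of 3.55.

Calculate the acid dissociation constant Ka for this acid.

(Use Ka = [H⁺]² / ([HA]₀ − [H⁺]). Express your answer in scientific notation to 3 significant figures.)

[H⁺] = 10^(−pH) = 10^(−3.55) = 2.818e-04 M. For HA ⇌ H⁺ + A⁻, Ka = [H⁺][A⁻]/[HA] = [H⁺]² / ([HA]₀ − [H⁺]) = (2.818e-04)² / (0.171 − 2.818e-04) = 4.65e-07.

K_a = 4.65e-07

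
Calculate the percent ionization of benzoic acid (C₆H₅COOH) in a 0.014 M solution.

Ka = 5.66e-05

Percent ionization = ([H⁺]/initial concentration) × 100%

Using Ka equilibrium: x² + Ka×x - Ka×C = 0. Solving: [H⁺] = 8.6232e-04. Percent = (8.6232e-04/0.014) × 100

Percent ionization = 6.16%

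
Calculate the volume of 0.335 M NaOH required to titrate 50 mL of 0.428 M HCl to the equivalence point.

At equivalence: moles acid = moles base. moles HCl = 0.428 × 50/1000 = 0.0214 mol. V_base = moles / 0.335 × 1000 = 63.9 mL.

V_{base} = 63.9 mL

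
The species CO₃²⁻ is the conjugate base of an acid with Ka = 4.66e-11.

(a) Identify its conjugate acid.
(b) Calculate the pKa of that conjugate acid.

(a) The conjugate acid is formed by adding one H⁺ to CO₃²⁻, giving HCO₃⁻. (b) pKa = -log(Ka) = -log(4.66e-11) = 10.33.

Conjugate acid: HCO₃⁻; pK_a = 10.33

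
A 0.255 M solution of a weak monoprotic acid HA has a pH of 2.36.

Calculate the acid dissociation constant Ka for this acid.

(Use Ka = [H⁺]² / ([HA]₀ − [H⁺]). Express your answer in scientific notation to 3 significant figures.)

[H⁺] = 10^(−pH) = 10^(−2.36) = 4.365e-03 M. For HA ⇌ H⁺ + A⁻, Ka = [H⁺][A⁻]/[HA] = [H⁺]² / ([HA]₀ − [H⁺]) = (4.365e-03)² / (0.255 − 4.365e-03) = 7.60e-05.

K_a = 7.60e-05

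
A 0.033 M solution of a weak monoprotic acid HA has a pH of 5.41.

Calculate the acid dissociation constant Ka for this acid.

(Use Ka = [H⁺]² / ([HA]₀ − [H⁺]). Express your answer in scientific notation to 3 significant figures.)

[H⁺] = 10^(−pH) = 10^(−5.41) = 3.890e-06 M. For HA ⇌ H⁺ + A⁻, Ka = [H⁺][A⁻]/[HA] = [H⁺]² / ([HA]₀ − [H⁺]) = (3.890e-06)² / (0.033 − 3.890e-06) = 4.59e-10.

K_a = 4.59e-10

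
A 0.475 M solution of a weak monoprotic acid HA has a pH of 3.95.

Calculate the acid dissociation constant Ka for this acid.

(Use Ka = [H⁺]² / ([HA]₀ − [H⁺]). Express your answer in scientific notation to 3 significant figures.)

[H⁺] = 10^(−pH) = 10^(−3.95) = 1.122e-04 M. For HA ⇌ H⁺ + A⁻, Ka = [H⁺][A⁻]/[HA] = [H⁺]² / ([HA]₀ − [H⁺]) = (1.122e-04)² / (0.475 − 1.122e-04) = 2.65e-08.

K_a = 2.65e-08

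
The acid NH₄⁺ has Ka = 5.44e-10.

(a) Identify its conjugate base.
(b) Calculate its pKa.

(a) The conjugate base is formed by removing one H⁺ from NH₄⁺, giving NH₃. (b) pKa = -log(Ka) = -log(5.44e-10) = 9.26.

Conjugate base: NH₃; pK_a = 9.26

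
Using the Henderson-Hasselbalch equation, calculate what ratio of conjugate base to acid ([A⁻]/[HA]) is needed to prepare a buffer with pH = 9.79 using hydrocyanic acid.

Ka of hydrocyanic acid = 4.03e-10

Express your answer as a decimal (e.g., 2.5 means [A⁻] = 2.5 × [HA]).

pKa = -log(4.03e-10) = 9.3947. pH = pKa + log([A⁻]/[HA]), so log([A⁻]/[HA]) = pH − pKa = 9.79 − 9.3947 = 0.3953. [A⁻]/[HA] = 10^(0.3953) = 2.48

[A⁻]/[HA] = 2.48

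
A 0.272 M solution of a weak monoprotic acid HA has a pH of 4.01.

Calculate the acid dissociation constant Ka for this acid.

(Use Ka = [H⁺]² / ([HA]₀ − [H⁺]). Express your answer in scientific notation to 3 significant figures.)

[H⁺] = 10^(−pH) = 10^(−4.01) = 9.772e-05 M. For HA ⇌ H⁺ + A⁻, Ka = [H⁺][A⁻]/[HA] = [H⁺]² / ([HA]₀ − [H⁺]) = (9.772e-05)² / (0.272 − 9.772e-05) = 3.51e-08.

K_a = 3.51e-08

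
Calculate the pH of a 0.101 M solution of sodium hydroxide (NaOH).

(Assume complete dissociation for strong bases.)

[OH⁻] = 0.101 M for strong base. pOH = -log[OH⁻] = 1.00, pH = 14 - pOH

pH = 13.00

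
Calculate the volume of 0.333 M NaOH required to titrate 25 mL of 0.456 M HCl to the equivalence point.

At equivalence: moles acid = moles base. moles HCl = 0.456 × 25/1000 = 0.0114 mol. V_base = moles / 0.333 × 1000 = 34.2 mL.

V_{base} = 34.2 mL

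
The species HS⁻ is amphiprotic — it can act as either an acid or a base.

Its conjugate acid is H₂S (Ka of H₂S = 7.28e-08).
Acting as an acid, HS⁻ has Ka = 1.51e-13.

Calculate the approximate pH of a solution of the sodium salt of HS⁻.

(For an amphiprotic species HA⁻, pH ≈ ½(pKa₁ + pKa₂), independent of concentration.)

pKa₁ = -log(7.28e-08) = 7.14; pKa₂ = -log(1.51e-13) = 12.82. For an amphiprotic species, pH ≈ ½(pKa₁ + pKa₂) = ½(7.14 + 12.82) = 9.98.

pH = 9.98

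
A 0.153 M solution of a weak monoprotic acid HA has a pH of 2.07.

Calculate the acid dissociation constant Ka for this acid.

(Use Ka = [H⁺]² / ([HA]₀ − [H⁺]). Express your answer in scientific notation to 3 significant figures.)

[H⁺] = 10^(−pH) = 10^(−2.07) = 8.511e-03 M. For HA ⇌ H⁺ + A⁻, Ka = [H⁺][A⁻]/[HA] = [H⁺]² / ([HA]₀ − [H⁺]) = (8.511e-03)² / (0.153 − 8.511e-03) = 5.01e-04.

K_a = 5.01e-04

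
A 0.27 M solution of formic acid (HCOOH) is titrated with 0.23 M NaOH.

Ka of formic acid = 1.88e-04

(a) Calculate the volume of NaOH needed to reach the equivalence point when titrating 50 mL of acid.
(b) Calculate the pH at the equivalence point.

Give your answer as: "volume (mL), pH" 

moles acid = 0.27 × 50/1000 = 0.0135 mol; V_base = moles/0.23 × 1000 = 58.7 mL. At equivalence only the conjugate base is present: [A⁻] = 0.0135/0.109 = 1.2420e-01 M. Kb = Kw/Ka = 5.32e-11; [OH⁻] = √(Kb × [A⁻]) = 2.5703e-06; pOH = 5.59; pH = 14 - pOH = 8.41.

V = 58.7 mL, pH = 8.41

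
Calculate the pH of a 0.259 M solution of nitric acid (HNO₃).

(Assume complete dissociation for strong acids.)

[H⁺] = 0.259 M for strong acid. pH = -log[H⁺] = -log(0.259)

pH = 0.59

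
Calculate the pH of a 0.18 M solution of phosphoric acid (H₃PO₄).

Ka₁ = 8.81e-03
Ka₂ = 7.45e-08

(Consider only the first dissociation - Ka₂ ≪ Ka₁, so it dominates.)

First dissociation dominates. From Ka₁ = [H⁺][HA⁻]/[H₂A], x² + Ka₁·x − Ka₁·C = 0 with C = 0.18 M and Ka₁ = 8.81e-03. Solving: [H⁺] = (−Ka₁ + √(Ka₁² + 4·Ka₁·C)) / 2 = 3.5660e-02 M. pH = -log(3.5660e-02) = 1.45.

pH = 1.45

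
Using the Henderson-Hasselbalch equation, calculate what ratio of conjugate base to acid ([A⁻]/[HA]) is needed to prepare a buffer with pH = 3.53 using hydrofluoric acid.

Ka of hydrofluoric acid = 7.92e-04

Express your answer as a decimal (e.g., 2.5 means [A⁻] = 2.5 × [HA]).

pKa = -log(7.92e-04) = 3.1013. pH = pKa + log([A⁻]/[HA]), so log([A⁻]/[HA]) = pH − pKa = 3.53 − 3.1013 = 0.4287. [A⁻]/[HA] = 10^(0.4287) = 2.68

[A⁻]/[HA] = 2.68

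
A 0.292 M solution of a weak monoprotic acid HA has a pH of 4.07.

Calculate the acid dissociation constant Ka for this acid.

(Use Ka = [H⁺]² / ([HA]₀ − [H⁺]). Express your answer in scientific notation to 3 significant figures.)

[H⁺] = 10^(−pH) = 10^(−4.07) = 8.511e-05 M. For HA ⇌ H⁺ + A⁻, Ka = [H⁺][A⁻]/[HA] = [H⁺]² / ([HA]₀ − [H⁺]) = (8.511e-05)² / (0.292 − 8.511e-05) = 2.48e-08.

K_a = 2.48e-08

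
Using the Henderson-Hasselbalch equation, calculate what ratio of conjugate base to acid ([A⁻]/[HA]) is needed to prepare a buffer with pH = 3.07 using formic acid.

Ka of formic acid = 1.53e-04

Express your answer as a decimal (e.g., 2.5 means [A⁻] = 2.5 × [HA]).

pKa = -log(1.53e-04) = 3.8153. pH = pKa + log([A⁻]/[HA]), so log([A⁻]/[HA]) = pH − pKa = 3.07 − 3.8153 = -0.7453. [A⁻]/[HA] = 10^(-0.7453) = 0.180

[A⁻]/[HA] = 0.180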